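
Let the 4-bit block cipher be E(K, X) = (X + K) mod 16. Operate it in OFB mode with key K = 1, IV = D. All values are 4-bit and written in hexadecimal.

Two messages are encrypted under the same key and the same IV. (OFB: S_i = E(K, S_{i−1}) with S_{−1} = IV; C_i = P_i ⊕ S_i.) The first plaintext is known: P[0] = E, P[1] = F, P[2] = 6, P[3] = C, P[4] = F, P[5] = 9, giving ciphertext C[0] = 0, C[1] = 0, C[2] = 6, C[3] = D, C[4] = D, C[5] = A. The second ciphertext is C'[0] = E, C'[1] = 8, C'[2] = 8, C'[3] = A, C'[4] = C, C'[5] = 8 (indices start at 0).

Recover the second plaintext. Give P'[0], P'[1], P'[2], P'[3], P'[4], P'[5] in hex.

P'[0] = 0, P'[1] = 7, P'[2] = 8, P'[3] = B, P'[4] = E, P'[5] = B

In OFB with a reused IV, both messages share the same keystream S_i, so C_i ⊕ C'_i = P_i ⊕ P'_i and thus P'_i = P_i ⊕ C_i ⊕ C'_i.
P'[0]: E ⊕ 0 ⊕ E = 0.
P'[1]: F ⊕ 0 ⊕ 8 = 7.
P'[2]: 6 ⊕ 6 ⊕ 8 = 8.
P'[3]: C ⊕ D ⊕ A = B.
P'[4]: F ⊕ D ⊕ C = E.
P'[5]: 9 ⊕ A ⊕ 8 = B.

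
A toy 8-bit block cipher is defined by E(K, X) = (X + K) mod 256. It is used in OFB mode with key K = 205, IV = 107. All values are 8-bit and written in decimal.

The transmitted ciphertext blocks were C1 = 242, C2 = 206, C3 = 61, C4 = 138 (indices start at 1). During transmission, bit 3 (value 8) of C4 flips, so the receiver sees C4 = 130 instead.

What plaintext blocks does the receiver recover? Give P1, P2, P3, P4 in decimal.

OFB decryption: S_i = E(K, S_{i−1}) with S_{0} = IV; P_i = C_i ⊕ S_i.
Only C4 changed, to 130. In OFB, a change in C_i flips the same bit in P_i only; the keystream is unaffected. Decrypting the received ciphertext:
P1: S = E(K, 107) = 56; 242 ⊕ 56 = 202.
P2: S = E(K, 56) = 5; 206 ⊕ 5 = 203.
P3: S = E(K, 5) = 210; 61 ⊕ 210 = 239.
P4: S = E(K, 210) = 159; 130 ⊕ 159 = 29.
Blocks that differ from the original plaintext: P4.

P1 = 202, P2 = 203, P3 = 239, P4 = 29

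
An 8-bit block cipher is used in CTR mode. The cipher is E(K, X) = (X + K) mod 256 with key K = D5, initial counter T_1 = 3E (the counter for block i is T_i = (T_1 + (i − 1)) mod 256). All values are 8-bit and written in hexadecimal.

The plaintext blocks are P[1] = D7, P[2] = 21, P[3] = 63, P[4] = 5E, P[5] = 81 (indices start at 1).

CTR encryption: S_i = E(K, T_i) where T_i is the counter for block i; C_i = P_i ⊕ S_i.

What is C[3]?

C[1]: T = 3E, S = E(K, T) = 13; D7 ⊕ 13 = C4.
C[2]: T = 3F, S = E(K, T) = 14; 21 ⊕ 14 = 35.
C[3]: T = 40, S = E(K, T) = 15; 63 ⊕ 15 = 76.

C[3] = 76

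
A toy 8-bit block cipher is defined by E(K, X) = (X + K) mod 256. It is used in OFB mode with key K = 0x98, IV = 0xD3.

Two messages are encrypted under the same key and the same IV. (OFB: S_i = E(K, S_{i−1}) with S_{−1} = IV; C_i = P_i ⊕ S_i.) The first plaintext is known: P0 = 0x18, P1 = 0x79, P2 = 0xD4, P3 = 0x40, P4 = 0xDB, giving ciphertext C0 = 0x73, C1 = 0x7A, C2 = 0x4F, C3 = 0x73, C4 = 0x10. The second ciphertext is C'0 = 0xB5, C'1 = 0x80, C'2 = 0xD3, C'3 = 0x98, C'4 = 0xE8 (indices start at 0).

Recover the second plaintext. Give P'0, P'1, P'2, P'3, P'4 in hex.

In OFB with a reused IV, both messages share the same keystream S_i, so C_i ⊕ C'_i = P_i ⊕ P'_i and thus P'_i = P_i ⊕ C_i ⊕ C'_i.
P'0: 0x18 ⊕ 0x73 ⊕ 0xB5 = 0xDE.
P'1: 0x79 ⊕ 0x7A ⊕ 0x80 = 0x83.
P'2: 0xD4 ⊕ 0x4F ⊕ 0xD3 = 0x48.
P'3: 0x40 ⊕ 0x73 ⊕ 0x98 = 0xAB.
P'4: 0xDB ⊕ 0x10 ⊕ 0xE8 = 0x23.

P'0 = 0xDE, P'1 = 0x83, P'2 = 0x48, P'3 = 0xAB, P'4 = 0x23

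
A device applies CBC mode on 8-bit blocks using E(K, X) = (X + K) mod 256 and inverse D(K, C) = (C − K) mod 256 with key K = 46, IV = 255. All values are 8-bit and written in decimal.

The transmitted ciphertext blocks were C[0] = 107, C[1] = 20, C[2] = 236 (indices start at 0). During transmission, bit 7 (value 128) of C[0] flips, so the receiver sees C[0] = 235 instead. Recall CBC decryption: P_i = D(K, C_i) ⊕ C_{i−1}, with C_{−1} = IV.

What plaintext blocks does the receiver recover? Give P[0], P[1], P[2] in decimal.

P[0] = 66, P[1] = 13, P[2] = 170

Only C[0] changed, to 235. In CBC, a change in C_i garbles P_i and flips the same bit in P_{i+1}. Decrypting the received ciphertext:
P[0]: D(K, 235) = 189; 189 ⊕ 255 = 66.
P[1]: D(K, 20) = 230; 230 ⊕ 235 = 13.
P[2]: D(K, 236) = 190; 190 ⊕ 20 = 170.
Blocks that differ from the original plaintext: P[0], P[1].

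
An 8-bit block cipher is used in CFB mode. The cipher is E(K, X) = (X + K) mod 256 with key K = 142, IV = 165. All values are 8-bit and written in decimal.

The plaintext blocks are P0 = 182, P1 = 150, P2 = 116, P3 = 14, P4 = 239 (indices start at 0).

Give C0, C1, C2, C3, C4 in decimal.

C0 = 133, C1 = 133, C2 = 103, C3 = 251, C4 = 102

CFB encryption: C_i = P_i ⊕ E(K, C_{i−1}), with C_{−1} = IV.
C0: E(K, 165) = 51; 182 ⊕ 51 = 133.
C1: E(K, 133) = 19; 150 ⊕ 19 = 133.
C2: E(K, 133) = 19; 116 ⊕ 19 = 103.
C3: E(K, 103) = 245; 14 ⊕ 245 = 251.
C4: E(K, 251) = 137; 239 ⊕ 137 = 102.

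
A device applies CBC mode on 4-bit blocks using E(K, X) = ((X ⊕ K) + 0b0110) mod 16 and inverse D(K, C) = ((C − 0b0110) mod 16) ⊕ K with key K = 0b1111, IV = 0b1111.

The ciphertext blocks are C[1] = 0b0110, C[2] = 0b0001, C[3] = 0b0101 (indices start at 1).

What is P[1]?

P[1] = 0b0000

CBC decryption: P_i = D(K, C_i) ⊕ C_{i−1}, with C_{0} = IV.
P[1]: D(K, 0b0110) = 0b1111; 0b1111 ⊕ 0b1111 = 0b0000.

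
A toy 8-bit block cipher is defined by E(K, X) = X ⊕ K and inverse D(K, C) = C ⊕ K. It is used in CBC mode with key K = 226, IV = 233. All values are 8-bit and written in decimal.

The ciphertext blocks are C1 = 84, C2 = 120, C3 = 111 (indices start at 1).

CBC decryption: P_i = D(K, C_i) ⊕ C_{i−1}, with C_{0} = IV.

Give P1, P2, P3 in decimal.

P1: D(K, 84) = 182; 182 ⊕ 233 = 95.
P2: D(K, 120) = 154; 154 ⊕ 84 = 206.
P3: D(K, 111) = 141; 141 ⊕ 120 = 245.

P1 = 95, P2 = 206, P3 = 245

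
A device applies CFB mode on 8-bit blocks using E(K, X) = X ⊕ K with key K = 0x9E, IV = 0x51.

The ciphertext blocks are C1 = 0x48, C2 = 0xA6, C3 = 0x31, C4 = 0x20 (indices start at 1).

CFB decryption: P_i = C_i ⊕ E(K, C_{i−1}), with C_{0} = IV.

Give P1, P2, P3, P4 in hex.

P1 = 0x87, P2 = 0x70, P3 = 0x09, P4 = 0x8F

P1: E(K, 0x51) = 0xCF; 0x48 ⊕ 0xCF = 0x87.
P2: E(K, 0x48) = 0xD6; 0xA6 ⊕ 0xD6 = 0x70.
P3: E(K, 0xA6) = 0x38; 0x31 ⊕ 0x38 = 0x09.
P4: E(K, 0x31) = 0xAF; 0x20 ⊕ 0xAF = 0x8F.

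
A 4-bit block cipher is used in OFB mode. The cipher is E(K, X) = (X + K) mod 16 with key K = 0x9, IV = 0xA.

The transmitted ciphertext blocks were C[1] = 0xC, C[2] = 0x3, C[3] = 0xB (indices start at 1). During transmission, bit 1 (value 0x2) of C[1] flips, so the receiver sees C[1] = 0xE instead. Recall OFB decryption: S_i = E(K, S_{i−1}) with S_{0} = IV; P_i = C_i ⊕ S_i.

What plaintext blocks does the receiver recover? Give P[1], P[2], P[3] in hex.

Only C[1] changed, to 0xE. In OFB, a change in C_i flips the same bit in P_i only; the keystream is unaffected. Decrypting the received ciphertext:
P[1]: S = E(K, 0xA) = 0x3; 0xE ⊕ 0x3 = 0xD.
P[2]: S = E(K, 0x3) = 0xC; 0x3 ⊕ 0xC = 0xF.
P[3]: S = E(K, 0xC) = 0x5; 0xB ⊕ 0x5 = 0xE.
Blocks that differ from the original plaintext: P[1].

P[1] = 0xD, P[2] = 0xF, P[3] = 0xE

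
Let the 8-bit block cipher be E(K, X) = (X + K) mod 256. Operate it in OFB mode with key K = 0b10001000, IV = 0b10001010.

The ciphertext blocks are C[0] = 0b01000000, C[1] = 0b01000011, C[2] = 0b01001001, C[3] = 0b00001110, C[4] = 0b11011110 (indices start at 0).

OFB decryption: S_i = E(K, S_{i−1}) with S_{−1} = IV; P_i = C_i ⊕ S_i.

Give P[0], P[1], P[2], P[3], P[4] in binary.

P[0] = 0b01010010, P[1] = 0b11011001, P[2] = 0b01101011, P[3] = 0b10100100, P[4] = 0b11101100

P[0]: S = E(K, 0b10001010) = 0b00010010; 0b01000000 ⊕ 0b00010010 = 0b01010010.
P[1]: S = E(K, 0b00010010) = 0b10011010; 0b01000011 ⊕ 0b10011010 = 0b11011001.
P[2]: S = E(K, 0b10011010) = 0b00100010; 0b01001001 ⊕ 0b00100010 = 0b01101011.
P[3]: S = E(K, 0b00100010) = 0b10101010; 0b00001110 ⊕ 0b10101010 = 0b10100100.
P[4]: S = E(K, 0b10101010) = 0b00110010; 0b11011110 ⊕ 0b00110010 = 0b11101100.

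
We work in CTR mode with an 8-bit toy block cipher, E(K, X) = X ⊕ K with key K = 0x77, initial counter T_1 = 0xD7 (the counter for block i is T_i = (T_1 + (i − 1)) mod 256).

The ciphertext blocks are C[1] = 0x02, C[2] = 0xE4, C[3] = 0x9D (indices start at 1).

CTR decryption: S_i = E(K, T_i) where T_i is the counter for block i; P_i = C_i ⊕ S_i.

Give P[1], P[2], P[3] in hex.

P[1]: T = 0xD7, S = E(K, T) = 0xA0; 0x02 ⊕ 0xA0 = 0xA2.
P[2]: T = 0xD8, S = E(K, T) = 0xAF; 0xE4 ⊕ 0xAF = 0x4B.
P[3]: T = 0xD9, S = E(K, T) = 0xAE; 0x9D ⊕ 0xAE = 0x33.

P[1] = 0xA2, P[2] = 0x4B, P[3] = 0x33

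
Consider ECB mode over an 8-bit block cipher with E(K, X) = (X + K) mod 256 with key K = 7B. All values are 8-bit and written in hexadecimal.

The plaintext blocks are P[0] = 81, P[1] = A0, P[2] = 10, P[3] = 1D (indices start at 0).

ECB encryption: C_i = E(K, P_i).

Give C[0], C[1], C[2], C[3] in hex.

C[0]: E(K, 81) = FC.
C[1]: E(K, A0) = 1B.
C[2]: E(K, 10) = 8B.
C[3]: E(K, 1D) = 98.

C[0] = FC, C[1] = 1B, C[2] = 8B, C[3] = 98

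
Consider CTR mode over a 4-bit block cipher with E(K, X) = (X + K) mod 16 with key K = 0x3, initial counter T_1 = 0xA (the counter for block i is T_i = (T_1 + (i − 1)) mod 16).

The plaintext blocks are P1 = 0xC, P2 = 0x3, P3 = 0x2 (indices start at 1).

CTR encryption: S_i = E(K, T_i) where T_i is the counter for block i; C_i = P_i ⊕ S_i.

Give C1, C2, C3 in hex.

C1 = 0x1, C2 = 0xD, C3 = 0xD

C1: T = 0xA, S = E(K, T) = 0xD; 0xC ⊕ 0xD = 0x1.
C2: T = 0xB, S = E(K, T) = 0xE; 0x3 ⊕ 0xE = 0xD.
C3: T = 0xC, S = E(K, T) = 0xF; 0x2 ⊕ 0xF = 0xD.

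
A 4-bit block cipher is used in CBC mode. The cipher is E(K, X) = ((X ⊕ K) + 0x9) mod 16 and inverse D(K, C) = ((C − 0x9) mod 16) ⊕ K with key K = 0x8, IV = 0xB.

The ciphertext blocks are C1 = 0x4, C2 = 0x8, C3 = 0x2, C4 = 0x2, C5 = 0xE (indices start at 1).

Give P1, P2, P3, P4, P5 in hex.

P1 = 0x8, P2 = 0x3, P3 = 0x9, P4 = 0x3, P5 = 0xF

CBC decryption: P_i = D(K, C_i) ⊕ C_{i−1}, with C_{0} = IV.
P1: D(K, 0x4) = 0x3; 0x3 ⊕ 0xB = 0x8.
P2: D(K, 0x8) = 0x7; 0x7 ⊕ 0x4 = 0x3.
P3: D(K, 0x2) = 0x1; 0x1 ⊕ 0x8 = 0x9.
P4: D(K, 0x2) = 0x1; 0x1 ⊕ 0x2 = 0x3.
P5: D(K, 0xE) = 0xD; 0xD ⊕ 0x2 = 0xF.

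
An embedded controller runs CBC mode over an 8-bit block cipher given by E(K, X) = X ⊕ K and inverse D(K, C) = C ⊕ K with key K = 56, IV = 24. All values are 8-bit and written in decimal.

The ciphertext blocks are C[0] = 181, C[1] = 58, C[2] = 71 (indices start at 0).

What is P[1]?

CBC decryption: P_i = D(K, C_i) ⊕ C_{i−1}, with C_{−1} = IV.
P[1]: D(K, 58) = 2; 2 ⊕ 181 = 183.

P[1] = 183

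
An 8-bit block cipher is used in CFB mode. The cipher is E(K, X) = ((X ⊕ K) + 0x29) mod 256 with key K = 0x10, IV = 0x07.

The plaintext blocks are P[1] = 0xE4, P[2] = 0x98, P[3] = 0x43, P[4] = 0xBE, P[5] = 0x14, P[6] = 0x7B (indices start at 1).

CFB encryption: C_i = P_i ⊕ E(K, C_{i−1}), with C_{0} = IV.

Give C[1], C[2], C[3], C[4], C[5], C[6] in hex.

C[1]: E(K, 0x07) = 0x40; 0xE4 ⊕ 0x40 = 0xA4.
C[2]: E(K, 0xA4) = 0xDD; 0x98 ⊕ 0xDD = 0x45.
C[3]: E(K, 0x45) = 0x7E; 0x43 ⊕ 0x7E = 0x3D.
C[4]: E(K, 0x3D) = 0x56; 0xBE ⊕ 0x56 = 0xE8.
C[5]: E(K, 0xE8) = 0x21; 0x14 ⊕ 0x21 = 0x35.
C[6]: E(K, 0x35) = 0x4E; 0x7B ⊕ 0x4E = 0x35.

C[1] = 0xA4, C[2] = 0x45, C[3] = 0x3D, C[4] = 0xE8, C[5] = 0x35, C[6] = 0x35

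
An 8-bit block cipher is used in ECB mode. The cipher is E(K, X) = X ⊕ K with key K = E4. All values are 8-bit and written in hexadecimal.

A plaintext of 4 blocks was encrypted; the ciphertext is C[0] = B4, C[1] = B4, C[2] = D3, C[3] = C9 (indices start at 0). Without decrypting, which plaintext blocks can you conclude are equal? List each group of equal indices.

ECB encrypts each block independently with the same key, so equal ciphertext blocks imply equal plaintext blocks.
C[0] = C[1] = B4, so P[0] = P[1].

P[0] = P[1]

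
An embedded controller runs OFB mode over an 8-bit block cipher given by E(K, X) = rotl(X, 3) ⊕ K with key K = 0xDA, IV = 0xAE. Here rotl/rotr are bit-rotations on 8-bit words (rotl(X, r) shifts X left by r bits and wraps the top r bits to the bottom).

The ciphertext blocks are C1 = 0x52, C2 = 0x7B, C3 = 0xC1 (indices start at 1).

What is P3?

P3 = 0x26

OFB decryption: S_i = E(K, S_{i−1}) with S_{0} = IV; P_i = C_i ⊕ S_i.
P1: S = E(K, 0xAE) = 0xAF; 0x52 ⊕ 0xAF = 0xFD.
P2: S = E(K, 0xAF) = 0xA7; 0x7B ⊕ 0xA7 = 0xDC.
P3: S = E(K, 0xA7) = 0xE7; 0xC1 ⊕ 0xE7 = 0x26.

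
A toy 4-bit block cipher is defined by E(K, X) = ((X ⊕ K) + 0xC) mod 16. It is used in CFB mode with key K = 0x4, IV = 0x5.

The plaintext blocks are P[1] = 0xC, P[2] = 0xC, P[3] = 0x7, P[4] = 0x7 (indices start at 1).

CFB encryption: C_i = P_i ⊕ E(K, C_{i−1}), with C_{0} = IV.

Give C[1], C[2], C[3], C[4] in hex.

C[1] = 0x1, C[2] = 0xD, C[3] = 0x2, C[4] = 0x5

C[1]: E(K, 0x5) = 0xD; 0xC ⊕ 0xD = 0x1.
C[2]: E(K, 0x1) = 0x1; 0xC ⊕ 0x1 = 0xD.
C[3]: E(K, 0xD) = 0x5; 0x7 ⊕ 0x5 = 0x2.
C[4]: E(K, 0x2) = 0x2; 0x7 ⊕ 0x2 = 0x5.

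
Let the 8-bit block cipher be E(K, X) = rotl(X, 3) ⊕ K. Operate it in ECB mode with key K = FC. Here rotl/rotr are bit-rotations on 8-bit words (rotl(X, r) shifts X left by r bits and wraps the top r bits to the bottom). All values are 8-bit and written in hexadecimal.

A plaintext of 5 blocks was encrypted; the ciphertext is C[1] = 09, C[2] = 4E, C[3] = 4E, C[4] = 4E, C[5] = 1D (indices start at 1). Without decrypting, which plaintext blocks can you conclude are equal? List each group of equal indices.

ECB encrypts each block independently with the same key, so equal ciphertext blocks imply equal plaintext blocks.
C[2] = C[3] = C[4] = 4E, so P[2] = P[3] = P[4].

P[2] = P[3] = P[4]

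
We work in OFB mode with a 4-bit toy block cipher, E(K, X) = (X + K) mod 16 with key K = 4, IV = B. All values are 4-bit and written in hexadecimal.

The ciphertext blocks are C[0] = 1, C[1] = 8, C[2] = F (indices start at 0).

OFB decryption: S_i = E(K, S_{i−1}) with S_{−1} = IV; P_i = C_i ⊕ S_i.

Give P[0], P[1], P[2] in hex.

P[0] = E, P[1] = B, P[2] = 8

P[0]: S = E(K, B) = F; 1 ⊕ F = E.
P[1]: S = E(K, F) = 3; 8 ⊕ 3 = B.
P[2]: S = E(K, 3) = 7; F ⊕ 7 = 8.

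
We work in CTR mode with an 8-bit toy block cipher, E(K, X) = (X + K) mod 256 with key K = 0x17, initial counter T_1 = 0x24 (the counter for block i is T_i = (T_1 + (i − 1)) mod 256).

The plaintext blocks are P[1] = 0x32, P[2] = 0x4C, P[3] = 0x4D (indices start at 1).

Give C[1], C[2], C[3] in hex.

C[1] = 0x09, C[2] = 0x70, C[3] = 0x70

CTR encryption: S_i = E(K, T_i) where T_i is the counter for block i; C_i = P_i ⊕ S_i.
C[1]: T = 0x24, S = E(K, T) = 0x3B; 0x32 ⊕ 0x3B = 0x09.
C[2]: T = 0x25, S = E(K, T) = 0x3C; 0x4C ⊕ 0x3C = 0x70.
C[3]: T = 0x26, S = E(K, T) = 0x3D; 0x4D ⊕ 0x3D = 0x70.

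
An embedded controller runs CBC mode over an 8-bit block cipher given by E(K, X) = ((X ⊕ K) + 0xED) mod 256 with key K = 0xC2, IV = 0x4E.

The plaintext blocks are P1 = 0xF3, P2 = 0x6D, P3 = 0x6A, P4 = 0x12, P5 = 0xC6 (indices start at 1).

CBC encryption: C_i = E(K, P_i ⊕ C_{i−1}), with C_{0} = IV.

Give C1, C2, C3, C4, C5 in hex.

C1: P1 ⊕ 0x4E = 0xBD; E(K, 0xBD) = 0x6C.
C2: P2 ⊕ 0x6C = 0x01; E(K, 0x01) = 0xB0.
C3: P3 ⊕ 0xB0 = 0xDA; E(K, 0xDA) = 0x05.
C4: P4 ⊕ 0x05 = 0x17; E(K, 0x17) = 0xC2.
C5: P5 ⊕ 0xC2 = 0x04; E(K, 0x04) = 0xB3.

C1 = 0x6C, C2 = 0xB0, C3 = 0x05, C4 = 0xC2, C5 = 0xB3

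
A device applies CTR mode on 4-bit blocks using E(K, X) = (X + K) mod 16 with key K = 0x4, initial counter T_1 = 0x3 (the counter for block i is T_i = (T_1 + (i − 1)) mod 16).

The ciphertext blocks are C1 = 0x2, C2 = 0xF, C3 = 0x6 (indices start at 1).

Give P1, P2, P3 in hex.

CTR decryption: S_i = E(K, T_i) where T_i is the counter for block i; P_i = C_i ⊕ S_i.
P1: T = 0x3, S = E(K, T) = 0x7; 0x2 ⊕ 0x7 = 0x5.
P2: T = 0x4, S = E(K, T) = 0x8; 0xF ⊕ 0x8 = 0x7.
P3: T = 0x5, S = E(K, T) = 0x9; 0x6 ⊕ 0x9 = 0xF.

P1 = 0x5, P2 = 0x7, P3 = 0xF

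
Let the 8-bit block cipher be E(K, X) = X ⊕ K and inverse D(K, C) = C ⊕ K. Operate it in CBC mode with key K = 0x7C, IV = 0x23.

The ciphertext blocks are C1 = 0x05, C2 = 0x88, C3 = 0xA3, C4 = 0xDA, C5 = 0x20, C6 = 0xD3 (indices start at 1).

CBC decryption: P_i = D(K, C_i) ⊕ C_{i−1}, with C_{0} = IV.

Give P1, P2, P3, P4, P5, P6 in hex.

P1: D(K, 0x05) = 0x79; 0x79 ⊕ 0x23 = 0x5A.
P2: D(K, 0x88) = 0xF4; 0xF4 ⊕ 0x05 = 0xF1.
P3: D(K, 0xA3) = 0xDF; 0xDF ⊕ 0x88 = 0x57.
P4: D(K, 0xDA) = 0xA6; 0xA6 ⊕ 0xA3 = 0x05.
P5: D(K, 0x20) = 0x5C; 0x5C ⊕ 0xDA = 0x86.
P6: D(K, 0xD3) = 0xAF; 0xAF ⊕ 0x20 = 0x8F.

P1 = 0x5A, P2 = 0xF1, P3 = 0x57, P4 = 0x05, P5 = 0x86, P6 = 0x8F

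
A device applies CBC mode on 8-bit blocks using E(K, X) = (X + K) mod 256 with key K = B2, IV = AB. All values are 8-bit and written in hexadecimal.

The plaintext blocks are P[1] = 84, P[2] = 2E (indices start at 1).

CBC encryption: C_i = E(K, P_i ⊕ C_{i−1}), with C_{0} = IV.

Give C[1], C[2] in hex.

C[1]: P[1] ⊕ AB = 2F; E(K, 2F) = E1.
C[2]: P[2] ⊕ E1 = CF; E(K, CF) = 81.

C[1] = E1, C[2] = 81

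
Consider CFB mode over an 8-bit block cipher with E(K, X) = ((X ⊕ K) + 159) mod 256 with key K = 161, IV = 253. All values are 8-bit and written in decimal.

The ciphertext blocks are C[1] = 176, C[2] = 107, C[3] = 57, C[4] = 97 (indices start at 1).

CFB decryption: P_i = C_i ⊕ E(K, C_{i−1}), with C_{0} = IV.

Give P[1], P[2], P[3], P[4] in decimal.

P[1] = 75, P[2] = 219, P[3] = 80, P[4] = 86

P[1]: E(K, 253) = 251; 176 ⊕ 251 = 75.
P[2]: E(K, 176) = 176; 107 ⊕ 176 = 219.
P[3]: E(K, 107) = 105; 57 ⊕ 105 = 80.
P[4]: E(K, 57) = 55; 97 ⊕ 55 = 86.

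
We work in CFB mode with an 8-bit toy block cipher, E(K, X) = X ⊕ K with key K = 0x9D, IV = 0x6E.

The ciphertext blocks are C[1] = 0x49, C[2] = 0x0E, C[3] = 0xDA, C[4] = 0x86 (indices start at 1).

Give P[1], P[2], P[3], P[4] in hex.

CFB decryption: P_i = C_i ⊕ E(K, C_{i−1}), with C_{0} = IV.
P[1]: E(K, 0x6E) = 0xF3; 0x49 ⊕ 0xF3 = 0xBA.
P[2]: E(K, 0x49) = 0xD4; 0x0E ⊕ 0xD4 = 0xDA.
P[3]: E(K, 0x0E) = 0x93; 0xDA ⊕ 0x93 = 0x49.
P[4]: E(K, 0xDA) = 0x47; 0x86 ⊕ 0x47 = 0xC1.

P[1] = 0xBA, P[2] = 0xDA, P[3] = 0x49, P[4] = 0xC1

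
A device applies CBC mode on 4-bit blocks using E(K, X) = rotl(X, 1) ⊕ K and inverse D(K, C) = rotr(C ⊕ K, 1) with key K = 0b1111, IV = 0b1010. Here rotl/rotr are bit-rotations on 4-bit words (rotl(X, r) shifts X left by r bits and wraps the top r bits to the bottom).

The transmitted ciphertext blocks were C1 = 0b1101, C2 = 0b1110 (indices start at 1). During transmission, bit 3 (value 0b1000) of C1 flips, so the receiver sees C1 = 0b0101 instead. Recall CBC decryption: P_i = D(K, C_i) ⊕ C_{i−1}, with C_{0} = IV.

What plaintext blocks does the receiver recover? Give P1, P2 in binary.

P1 = 0b1111, P2 = 0b1101

Only C1 changed, to 0b0101. In CBC, a change in C_i garbles P_i and flips the same bit in P_{i+1}. Decrypting the received ciphertext:
P1: D(K, 0b0101) = 0b0101; 0b0101 ⊕ 0b1010 = 0b1111.
P2: D(K, 0b1110) = 0b1000; 0b1000 ⊕ 0b0101 = 0b1101.
Blocks that differ from the original plaintext: P1, P2.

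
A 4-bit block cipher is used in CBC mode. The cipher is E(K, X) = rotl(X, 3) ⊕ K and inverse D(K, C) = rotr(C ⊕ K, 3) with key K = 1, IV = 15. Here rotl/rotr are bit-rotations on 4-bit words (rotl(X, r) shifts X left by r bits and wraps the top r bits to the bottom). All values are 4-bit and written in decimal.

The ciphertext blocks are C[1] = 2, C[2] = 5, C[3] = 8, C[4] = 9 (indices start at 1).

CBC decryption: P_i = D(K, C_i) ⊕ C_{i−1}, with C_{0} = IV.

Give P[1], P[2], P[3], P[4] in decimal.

P[1]: D(K, 2) = 6; 6 ⊕ 15 = 9.
P[2]: D(K, 5) = 8; 8 ⊕ 2 = 10.
P[3]: D(K, 8) = 3; 3 ⊕ 5 = 6.
P[4]: D(K, 9) = 1; 1 ⊕ 8 = 9.

P[1] = 9, P[2] = 10, P[3] = 6, P[4] = 9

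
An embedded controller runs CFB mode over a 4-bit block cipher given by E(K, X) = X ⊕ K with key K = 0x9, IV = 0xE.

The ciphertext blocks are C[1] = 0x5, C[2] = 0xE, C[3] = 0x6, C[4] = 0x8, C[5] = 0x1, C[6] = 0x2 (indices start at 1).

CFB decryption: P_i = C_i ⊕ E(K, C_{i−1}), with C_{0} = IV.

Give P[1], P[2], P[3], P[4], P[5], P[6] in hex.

P[1] = 0x2, P[2] = 0x2, P[3] = 0x1, P[4] = 0x7, P[5] = 0x0, P[6] = 0xA

P[1]: E(K, 0xE) = 0x7; 0x5 ⊕ 0x7 = 0x2.
P[2]: E(K, 0x5) = 0xC; 0xE ⊕ 0xC = 0x2.
P[3]: E(K, 0xE) = 0x7; 0x6 ⊕ 0x7 = 0x1.
P[4]: E(K, 0x6) = 0xF; 0x8 ⊕ 0xF = 0x7.
P[5]: E(K, 0x8) = 0x1; 0x1 ⊕ 0x1 = 0x0.
P[6]: E(K, 0x1) = 0x8; 0x2 ⊕ 0x8 = 0xA.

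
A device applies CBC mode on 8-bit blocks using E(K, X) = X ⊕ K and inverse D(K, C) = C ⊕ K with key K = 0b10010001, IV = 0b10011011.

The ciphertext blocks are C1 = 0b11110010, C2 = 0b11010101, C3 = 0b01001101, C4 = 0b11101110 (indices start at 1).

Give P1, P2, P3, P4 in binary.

CBC decryption: P_i = D(K, C_i) ⊕ C_{i−1}, with C_{0} = IV.
P1: D(K, 0b11110010) = 0b01100011; 0b01100011 ⊕ 0b10011011 = 0b11111000.
P2: D(K, 0b11010101) = 0b01000100; 0b01000100 ⊕ 0b11110010 = 0b10110110.
P3: D(K, 0b01001101) = 0b11011100; 0b11011100 ⊕ 0b11010101 = 0b00001001.
P4: D(K, 0b11101110) = 0b01111111; 0b01111111 ⊕ 0b01001101 = 0b00110010.

P1 = 0b11111000, P2 = 0b10110110, P3 = 0b00001001, P4 = 0b00110010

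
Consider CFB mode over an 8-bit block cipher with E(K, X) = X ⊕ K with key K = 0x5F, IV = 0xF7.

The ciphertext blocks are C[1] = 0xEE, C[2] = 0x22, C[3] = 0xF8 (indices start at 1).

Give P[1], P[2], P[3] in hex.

P[1] = 0x46, P[2] = 0x93, P[3] = 0x85

CFB decryption: P_i = C_i ⊕ E(K, C_{i−1}), with C_{0} = IV.
P[1]: E(K, 0xF7) = 0xA8; 0xEE ⊕ 0xA8 = 0x46.
P[2]: E(K, 0xEE) = 0xB1; 0x22 ⊕ 0xB1 = 0x93.
P[3]: E(K, 0x22) = 0x7D; 0xF8 ⊕ 0x7D = 0x85.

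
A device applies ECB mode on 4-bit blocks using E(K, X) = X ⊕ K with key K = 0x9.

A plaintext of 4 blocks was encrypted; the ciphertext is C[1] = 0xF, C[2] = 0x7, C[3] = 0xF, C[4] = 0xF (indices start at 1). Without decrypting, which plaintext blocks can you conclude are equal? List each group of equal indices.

P[1] = P[3] = P[4]

ECB encrypts each block independently with the same key, so equal ciphertext blocks imply equal plaintext blocks.
C[1] = C[3] = C[4] = 0xF, so P[1] = P[3] = P[4].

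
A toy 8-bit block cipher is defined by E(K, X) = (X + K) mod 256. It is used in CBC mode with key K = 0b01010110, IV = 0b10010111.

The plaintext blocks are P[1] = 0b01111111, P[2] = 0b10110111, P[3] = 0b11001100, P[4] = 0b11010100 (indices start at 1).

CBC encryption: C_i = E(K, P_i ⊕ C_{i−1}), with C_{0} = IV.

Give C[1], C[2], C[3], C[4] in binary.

C[1] = 0b00111110, C[2] = 0b11011111, C[3] = 0b01101001, C[4] = 0b00010011

C[1]: P[1] ⊕ 0b10010111 = 0b11101000; E(K, 0b11101000) = 0b00111110.
C[2]: P[2] ⊕ 0b00111110 = 0b10001001; E(K, 0b10001001) = 0b11011111.
C[3]: P[3] ⊕ 0b11011111 = 0b00010011; E(K, 0b00010011) = 0b01101001.
C[4]: P[4] ⊕ 0b01101001 = 0b10111101; E(K, 0b10111101) = 0b00010011.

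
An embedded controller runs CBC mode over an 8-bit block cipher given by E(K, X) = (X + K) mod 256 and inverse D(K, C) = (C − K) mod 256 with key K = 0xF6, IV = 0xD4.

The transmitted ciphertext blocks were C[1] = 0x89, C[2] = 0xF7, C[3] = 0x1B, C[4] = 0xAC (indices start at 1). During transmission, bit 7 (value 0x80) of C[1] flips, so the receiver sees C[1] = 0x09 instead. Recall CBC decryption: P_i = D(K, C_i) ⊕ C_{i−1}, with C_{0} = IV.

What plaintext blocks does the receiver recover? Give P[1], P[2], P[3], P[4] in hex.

Only C[1] changed, to 0x09. In CBC, a change in C_i garbles P_i and flips the same bit in P_{i+1}. Decrypting the received ciphertext:
P[1]: D(K, 0x09) = 0x13; 0x13 ⊕ 0xD4 = 0xC7.
P[2]: D(K, 0xF7) = 0x01; 0x01 ⊕ 0x09 = 0x08.
P[3]: D(K, 0x1B) = 0x25; 0x25 ⊕ 0xF7 = 0xD2.
P[4]: D(K, 0xAC) = 0xB6; 0xB6 ⊕ 0x1B = 0xAD.
Blocks that differ from the original plaintext: P[1], P[2].

P[1] = 0xC7, P[2] = 0x08, P[3] = 0xD2, P[4] = 0xAD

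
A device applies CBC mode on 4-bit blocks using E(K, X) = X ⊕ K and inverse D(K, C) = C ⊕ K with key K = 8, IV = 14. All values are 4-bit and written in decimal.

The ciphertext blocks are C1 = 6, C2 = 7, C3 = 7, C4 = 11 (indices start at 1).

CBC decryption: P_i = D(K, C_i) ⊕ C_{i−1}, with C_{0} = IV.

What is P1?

P1: D(K, 6) = 14; 14 ⊕ 14 = 0.

P1 = 0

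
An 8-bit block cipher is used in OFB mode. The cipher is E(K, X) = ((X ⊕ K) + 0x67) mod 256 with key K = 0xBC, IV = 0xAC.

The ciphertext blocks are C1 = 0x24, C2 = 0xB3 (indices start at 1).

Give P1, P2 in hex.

OFB decryption: S_i = E(K, S_{i−1}) with S_{0} = IV; P_i = C_i ⊕ S_i.
P1: S = E(K, 0xAC) = 0x77; 0x24 ⊕ 0x77 = 0x53.
P2: S = E(K, 0x77) = 0x32; 0xB3 ⊕ 0x32 = 0x81.

P1 = 0x53, P2 = 0x81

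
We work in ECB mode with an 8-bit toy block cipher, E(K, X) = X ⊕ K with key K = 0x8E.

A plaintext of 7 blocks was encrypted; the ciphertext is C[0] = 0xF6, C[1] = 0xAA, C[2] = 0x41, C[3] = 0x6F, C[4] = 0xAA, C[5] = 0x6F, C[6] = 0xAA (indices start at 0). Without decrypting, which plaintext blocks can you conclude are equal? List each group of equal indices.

P[1] = P[4] = P[6]; P[3] = P[5]

ECB encrypts each block independently with the same key, so equal ciphertext blocks imply equal plaintext blocks.
C[1] = C[4] = C[6] = 0xAA, so P[1] = P[4] = P[6].
C[3] = C[5] = 0x6F, so P[3] = P[5].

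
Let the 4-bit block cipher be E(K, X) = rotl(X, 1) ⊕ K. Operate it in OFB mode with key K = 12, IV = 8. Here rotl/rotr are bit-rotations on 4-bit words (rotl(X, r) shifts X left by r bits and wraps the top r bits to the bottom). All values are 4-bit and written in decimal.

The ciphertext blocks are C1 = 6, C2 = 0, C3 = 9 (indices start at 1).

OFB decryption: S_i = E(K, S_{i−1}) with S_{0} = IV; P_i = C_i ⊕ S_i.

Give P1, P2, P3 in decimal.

P1 = 11, P2 = 7, P3 = 11

P1: S = E(K, 8) = 13; 6 ⊕ 13 = 11.
P2: S = E(K, 13) = 7; 0 ⊕ 7 = 7.
P3: S = E(K, 7) = 2; 9 ⊕ 2 = 11.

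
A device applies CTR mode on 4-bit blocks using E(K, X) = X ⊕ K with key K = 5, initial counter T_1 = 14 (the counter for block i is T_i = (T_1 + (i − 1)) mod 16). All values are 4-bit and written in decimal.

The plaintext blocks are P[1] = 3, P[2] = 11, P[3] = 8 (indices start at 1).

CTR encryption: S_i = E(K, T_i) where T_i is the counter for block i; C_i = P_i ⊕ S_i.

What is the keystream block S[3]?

5

C[1]: T = 14, S = E(K, T) = 11; 3 ⊕ 11 = 8.
C[2]: T = 15, S = E(K, T) = 10; 11 ⊕ 10 = 1.
C[3]: T = 0, S = E(K, T) = 5; 8 ⊕ 5 = 13.
So S[3] = 5.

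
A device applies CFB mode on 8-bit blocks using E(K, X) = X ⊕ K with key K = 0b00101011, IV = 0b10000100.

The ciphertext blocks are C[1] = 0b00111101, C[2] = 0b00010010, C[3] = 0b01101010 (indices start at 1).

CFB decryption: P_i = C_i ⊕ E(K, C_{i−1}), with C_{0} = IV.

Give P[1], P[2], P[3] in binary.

P[1] = 0b10010010, P[2] = 0b00000100, P[3] = 0b01010011

P[1]: E(K, 0b10000100) = 0b10101111; 0b00111101 ⊕ 0b10101111 = 0b10010010.
P[2]: E(K, 0b00111101) = 0b00010110; 0b00010010 ⊕ 0b00010110 = 0b00000100.
P[3]: E(K, 0b00010010) = 0b00111001; 0b01101010 ⊕ 0b00111001 = 0b01010011.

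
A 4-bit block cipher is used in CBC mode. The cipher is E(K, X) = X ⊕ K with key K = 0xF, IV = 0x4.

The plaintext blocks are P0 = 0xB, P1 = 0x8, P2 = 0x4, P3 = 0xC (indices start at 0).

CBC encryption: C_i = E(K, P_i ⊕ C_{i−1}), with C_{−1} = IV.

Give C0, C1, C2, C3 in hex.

C0: P0 ⊕ 0x4 = 0xF; E(K, 0xF) = 0x0.
C1: P1 ⊕ 0x0 = 0x8; E(K, 0x8) = 0x7.
C2: P2 ⊕ 0x7 = 0x3; E(K, 0x3) = 0xC.
C3: P3 ⊕ 0xC = 0x0; E(K, 0x0) = 0xF.

C0 = 0x0, C1 = 0x7, C2 = 0xC, C3 = 0xF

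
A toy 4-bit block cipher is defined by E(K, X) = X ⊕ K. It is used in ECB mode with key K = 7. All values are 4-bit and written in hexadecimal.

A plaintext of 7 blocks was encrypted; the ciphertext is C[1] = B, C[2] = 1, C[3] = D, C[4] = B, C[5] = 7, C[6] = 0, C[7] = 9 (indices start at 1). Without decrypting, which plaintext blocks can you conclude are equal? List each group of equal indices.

ECB encrypts each block independently with the same key, so equal ciphertext blocks imply equal plaintext blocks.
C[1] = C[4] = B, so P[1] = P[4].

P[1] = P[4]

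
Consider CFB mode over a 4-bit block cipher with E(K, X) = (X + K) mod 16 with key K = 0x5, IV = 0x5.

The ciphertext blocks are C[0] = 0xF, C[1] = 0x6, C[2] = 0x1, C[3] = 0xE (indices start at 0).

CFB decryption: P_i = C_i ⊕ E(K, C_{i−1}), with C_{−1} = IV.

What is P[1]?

P[1]: E(K, 0xF) = 0x4; 0x6 ⊕ 0x4 = 0x2.

P[1] = 0x2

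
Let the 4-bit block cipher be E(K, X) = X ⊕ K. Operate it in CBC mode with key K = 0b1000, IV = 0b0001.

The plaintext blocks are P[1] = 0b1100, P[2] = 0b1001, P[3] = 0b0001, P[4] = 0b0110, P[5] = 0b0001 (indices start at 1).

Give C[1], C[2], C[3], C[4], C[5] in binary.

CBC encryption: C_i = E(K, P_i ⊕ C_{i−1}), with C_{0} = IV.
C[1]: P[1] ⊕ 0b0001 = 0b1101; E(K, 0b1101) = 0b0101.
C[2]: P[2] ⊕ 0b0101 = 0b1100; E(K, 0b1100) = 0b0100.
C[3]: P[3] ⊕ 0b0100 = 0b0101; E(K, 0b0101) = 0b1101.
C[4]: P[4] ⊕ 0b1101 = 0b1011; E(K, 0b1011) = 0b0011.
C[5]: P[5] ⊕ 0b0011 = 0b0010; E(K, 0b0010) = 0b1010.

C[1] = 0b0101, C[2] = 0b0100, C[3] = 0b1101, C[4] = 0b0011, C[5] = 0b1010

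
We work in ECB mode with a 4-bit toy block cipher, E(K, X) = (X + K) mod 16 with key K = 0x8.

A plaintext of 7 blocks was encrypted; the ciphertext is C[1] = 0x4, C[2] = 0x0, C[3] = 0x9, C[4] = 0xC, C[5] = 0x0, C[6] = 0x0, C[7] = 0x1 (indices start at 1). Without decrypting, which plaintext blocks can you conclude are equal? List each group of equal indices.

P[2] = P[5] = P[6]

ECB encrypts each block independently with the same key, so equal ciphertext blocks imply equal plaintext blocks.
C[2] = C[5] = C[6] = 0x0, so P[2] = P[5] = P[6].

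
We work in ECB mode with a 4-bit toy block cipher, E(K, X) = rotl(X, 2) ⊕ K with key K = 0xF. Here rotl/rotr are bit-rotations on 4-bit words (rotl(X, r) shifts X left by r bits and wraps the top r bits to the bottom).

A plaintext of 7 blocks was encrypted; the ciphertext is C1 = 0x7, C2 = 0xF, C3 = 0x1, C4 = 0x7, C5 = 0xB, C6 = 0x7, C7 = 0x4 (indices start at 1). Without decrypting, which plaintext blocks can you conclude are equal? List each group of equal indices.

P1 = P4 = P6

ECB encrypts each block independently with the same key, so equal ciphertext blocks imply equal plaintext blocks.
C1 = C4 = C6 = 0x7, so P1 = P4 = P6.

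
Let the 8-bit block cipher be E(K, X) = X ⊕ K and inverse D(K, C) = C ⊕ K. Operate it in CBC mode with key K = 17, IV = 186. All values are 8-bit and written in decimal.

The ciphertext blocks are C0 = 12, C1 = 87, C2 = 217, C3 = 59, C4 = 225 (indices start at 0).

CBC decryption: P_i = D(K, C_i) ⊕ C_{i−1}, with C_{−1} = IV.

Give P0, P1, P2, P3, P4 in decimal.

P0 = 167, P1 = 74, P2 = 159, P3 = 243, P4 = 203

P0: D(K, 12) = 29; 29 ⊕ 186 = 167.
P1: D(K, 87) = 70; 70 ⊕ 12 = 74.
P2: D(K, 217) = 200; 200 ⊕ 87 = 159.
P3: D(K, 59) = 42; 42 ⊕ 217 = 243.
P4: D(K, 225) = 240; 240 ⊕ 59 = 203.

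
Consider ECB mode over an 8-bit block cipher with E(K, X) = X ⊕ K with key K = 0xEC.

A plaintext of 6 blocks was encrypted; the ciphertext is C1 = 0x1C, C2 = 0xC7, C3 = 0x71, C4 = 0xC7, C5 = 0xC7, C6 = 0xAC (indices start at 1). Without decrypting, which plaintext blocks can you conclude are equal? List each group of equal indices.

P2 = P4 = P5

ECB encrypts each block independently with the same key, so equal ciphertext blocks imply equal plaintext blocks.
C2 = C4 = C5 = 0xC7, so P2 = P4 = P5.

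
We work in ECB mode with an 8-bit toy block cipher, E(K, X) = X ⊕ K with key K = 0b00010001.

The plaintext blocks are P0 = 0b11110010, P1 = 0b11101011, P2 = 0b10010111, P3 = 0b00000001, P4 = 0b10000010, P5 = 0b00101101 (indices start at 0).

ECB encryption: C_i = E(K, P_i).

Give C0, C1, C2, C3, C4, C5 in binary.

C0 = 0b11100011, C1 = 0b11111010, C2 = 0b10000110, C3 = 0b00010000, C4 = 0b10010011, C5 = 0b00111100

C0: E(K, 0b11110010) = 0b11100011.
C1: E(K, 0b11101011) = 0b11111010.
C2: E(K, 0b10010111) = 0b10000110.
C3: E(K, 0b00000001) = 0b00010000.
C4: E(K, 0b10000010) = 0b10010011.
C5: E(K, 0b00101101) = 0b00111100.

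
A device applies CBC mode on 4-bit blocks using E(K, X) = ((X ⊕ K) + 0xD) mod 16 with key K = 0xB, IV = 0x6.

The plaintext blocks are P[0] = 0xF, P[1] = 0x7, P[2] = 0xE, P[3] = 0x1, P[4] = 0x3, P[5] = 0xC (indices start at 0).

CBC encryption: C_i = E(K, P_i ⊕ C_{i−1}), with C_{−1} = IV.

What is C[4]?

C[0]: P[0] ⊕ 0x6 = 0x9; E(K, 0x9) = 0xF.
C[1]: P[1] ⊕ 0xF = 0x8; E(K, 0x8) = 0x0.
C[2]: P[2] ⊕ 0x0 = 0xE; E(K, 0xE) = 0x2.
C[3]: P[3] ⊕ 0x2 = 0x3; E(K, 0x3) = 0x5.
C[4]: P[4] ⊕ 0x5 = 0x6; E(K, 0x6) = 0xA.

C[4] = 0xA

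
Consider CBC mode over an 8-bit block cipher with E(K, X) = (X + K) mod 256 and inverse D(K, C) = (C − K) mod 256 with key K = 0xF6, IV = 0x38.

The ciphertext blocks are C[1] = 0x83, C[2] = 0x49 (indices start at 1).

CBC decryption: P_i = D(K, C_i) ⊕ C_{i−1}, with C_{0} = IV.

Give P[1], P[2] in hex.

P[1] = 0xB5, P[2] = 0xD0

P[1]: D(K, 0x83) = 0x8D; 0x8D ⊕ 0x38 = 0xB5.
P[2]: D(K, 0x49) = 0x53; 0x53 ⊕ 0x83 = 0xD0.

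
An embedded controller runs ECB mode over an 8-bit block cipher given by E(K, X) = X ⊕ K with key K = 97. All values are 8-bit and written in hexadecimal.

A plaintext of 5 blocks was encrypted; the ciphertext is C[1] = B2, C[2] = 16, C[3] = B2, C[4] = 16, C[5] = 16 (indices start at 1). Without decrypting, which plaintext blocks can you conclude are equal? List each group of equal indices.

ECB encrypts each block independently with the same key, so equal ciphertext blocks imply equal plaintext blocks.
C[1] = C[3] = B2, so P[1] = P[3].
C[2] = C[4] = C[5] = 16, so P[2] = P[4] = P[5].

P[1] = P[3]; P[2] = P[4] = P[5]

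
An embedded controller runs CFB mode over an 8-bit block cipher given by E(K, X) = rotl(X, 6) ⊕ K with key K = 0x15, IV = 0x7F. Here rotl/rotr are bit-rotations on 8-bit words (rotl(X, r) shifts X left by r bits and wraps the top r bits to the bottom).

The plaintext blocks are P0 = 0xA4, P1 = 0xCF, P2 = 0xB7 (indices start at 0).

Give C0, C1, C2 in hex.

C0 = 0x6E, C1 = 0x41, C2 = 0xF2

CFB encryption: C_i = P_i ⊕ E(K, C_{i−1}), with C_{−1} = IV.
C0: E(K, 0x7F) = 0xCA; 0xA4 ⊕ 0xCA = 0x6E.
C1: E(K, 0x6E) = 0x8E; 0xCF ⊕ 0x8E = 0x41.
C2: E(K, 0x41) = 0x45; 0xB7 ⊕ 0x45 = 0xF2.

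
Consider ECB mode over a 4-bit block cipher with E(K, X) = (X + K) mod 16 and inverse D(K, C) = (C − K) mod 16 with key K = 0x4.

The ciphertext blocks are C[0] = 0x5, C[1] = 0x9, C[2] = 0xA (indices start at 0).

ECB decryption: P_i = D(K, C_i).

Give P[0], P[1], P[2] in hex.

P[0] = 0x1, P[1] = 0x5, P[2] = 0x6

P[0]: D(K, 0x5) = 0x1.
P[1]: D(K, 0x9) = 0x5.
P[2]: D(K, 0xA) = 0x6.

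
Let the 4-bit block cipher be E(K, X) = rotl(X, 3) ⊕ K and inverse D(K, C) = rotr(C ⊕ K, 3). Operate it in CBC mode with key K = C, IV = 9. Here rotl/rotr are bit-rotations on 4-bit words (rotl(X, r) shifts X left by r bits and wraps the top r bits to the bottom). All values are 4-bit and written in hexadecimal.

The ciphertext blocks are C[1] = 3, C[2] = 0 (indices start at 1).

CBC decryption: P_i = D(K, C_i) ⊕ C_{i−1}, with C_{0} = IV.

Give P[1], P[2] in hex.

P[1]: D(K, 3) = F; F ⊕ 9 = 6.
P[2]: D(K, 0) = 9; 9 ⊕ 3 = A.

P[1] = 6, P[2] = A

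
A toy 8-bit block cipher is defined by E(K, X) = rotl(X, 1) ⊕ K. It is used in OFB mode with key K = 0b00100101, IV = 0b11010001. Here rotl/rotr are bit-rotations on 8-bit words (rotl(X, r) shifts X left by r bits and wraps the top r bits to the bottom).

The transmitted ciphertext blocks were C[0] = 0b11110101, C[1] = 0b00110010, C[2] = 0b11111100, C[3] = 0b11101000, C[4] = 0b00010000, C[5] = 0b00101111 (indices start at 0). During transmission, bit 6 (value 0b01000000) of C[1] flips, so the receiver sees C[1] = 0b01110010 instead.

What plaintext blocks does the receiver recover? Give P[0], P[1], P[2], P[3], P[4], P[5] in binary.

P[0] = 0b01110011, P[1] = 0b01011010, P[2] = 0b10001001, P[3] = 0b00100111, P[4] = 0b10101010, P[5] = 0b01111111

OFB decryption: S_i = E(K, S_{i−1}) with S_{−1} = IV; P_i = C_i ⊕ S_i.
Only C[1] changed, to 0b01110010. In OFB, a change in C_i flips the same bit in P_i only; the keystream is unaffected. Decrypting the received ciphertext:
P[0]: S = E(K, 0b11010001) = 0b10000110; 0b11110101 ⊕ 0b10000110 = 0b01110011.
P[1]: S = E(K, 0b10000110) = 0b00101000; 0b01110010 ⊕ 0b00101000 = 0b01011010.
P[2]: S = E(K, 0b00101000) = 0b01110101; 0b11111100 ⊕ 0b01110101 = 0b10001001.
P[3]: S = E(K, 0b01110101) = 0b11001111; 0b11101000 ⊕ 0b11001111 = 0b00100111.
P[4]: S = E(K, 0b11001111) = 0b10111010; 0b00010000 ⊕ 0b10111010 = 0b10101010.
P[5]: S = E(K, 0b10111010) = 0b01010000; 0b00101111 ⊕ 0b01010000 = 0b01111111.
Blocks that differ from the original plaintext: P[1].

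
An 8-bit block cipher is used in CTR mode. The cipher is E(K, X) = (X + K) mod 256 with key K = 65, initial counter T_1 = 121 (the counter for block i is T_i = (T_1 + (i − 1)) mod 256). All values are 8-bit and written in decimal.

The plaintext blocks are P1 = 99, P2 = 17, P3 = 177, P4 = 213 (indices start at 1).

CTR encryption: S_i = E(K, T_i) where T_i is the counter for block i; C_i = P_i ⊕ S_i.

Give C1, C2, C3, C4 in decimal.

C1 = 217, C2 = 170, C3 = 13, C4 = 104

C1: T = 121, S = E(K, T) = 186; 99 ⊕ 186 = 217.
C2: T = 122, S = E(K, T) = 187; 17 ⊕ 187 = 170.
C3: T = 123, S = E(K, T) = 188; 177 ⊕ 188 = 13.
C4: T = 124, S = E(K, T) = 189; 213 ⊕ 189 = 104.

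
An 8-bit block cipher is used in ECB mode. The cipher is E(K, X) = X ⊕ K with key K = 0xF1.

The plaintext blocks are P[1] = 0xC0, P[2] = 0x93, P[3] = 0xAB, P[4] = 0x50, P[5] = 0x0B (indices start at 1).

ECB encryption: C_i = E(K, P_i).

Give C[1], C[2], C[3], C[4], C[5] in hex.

C[1] = 0x31, C[2] = 0x62, C[3] = 0x5A, C[4] = 0xA1, C[5] = 0xFA

C[1]: E(K, 0xC0) = 0x31.
C[2]: E(K, 0x93) = 0x62.
C[3]: E(K, 0xAB) = 0x5A.
C[4]: E(K, 0x50) = 0xA1.
C[5]: E(K, 0x0B) = 0xFA.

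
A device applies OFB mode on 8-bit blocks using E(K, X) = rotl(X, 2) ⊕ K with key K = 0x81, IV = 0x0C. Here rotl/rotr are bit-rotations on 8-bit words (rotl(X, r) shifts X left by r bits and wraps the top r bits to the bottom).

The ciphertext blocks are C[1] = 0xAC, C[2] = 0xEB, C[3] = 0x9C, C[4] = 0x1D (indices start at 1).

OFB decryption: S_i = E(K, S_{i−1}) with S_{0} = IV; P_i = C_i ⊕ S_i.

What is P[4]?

P[1]: S = E(K, 0x0C) = 0xB1; 0xAC ⊕ 0xB1 = 0x1D.
P[2]: S = E(K, 0xB1) = 0x47; 0xEB ⊕ 0x47 = 0xAC.
P[3]: S = E(K, 0x47) = 0x9C; 0x9C ⊕ 0x9C = 0x00.
P[4]: S = E(K, 0x9C) = 0xF3; 0x1D ⊕ 0xF3 = 0xEE.

P[4] = 0xEE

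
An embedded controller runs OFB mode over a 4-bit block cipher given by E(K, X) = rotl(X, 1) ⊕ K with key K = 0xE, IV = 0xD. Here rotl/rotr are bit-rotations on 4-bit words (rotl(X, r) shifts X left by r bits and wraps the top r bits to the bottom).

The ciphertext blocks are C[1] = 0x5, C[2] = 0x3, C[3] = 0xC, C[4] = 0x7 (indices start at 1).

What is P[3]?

P[3] = 0xA

OFB decryption: S_i = E(K, S_{i−1}) with S_{0} = IV; P_i = C_i ⊕ S_i.
P[1]: S = E(K, 0xD) = 0x5; 0x5 ⊕ 0x5 = 0x0.
P[2]: S = E(K, 0x5) = 0x4; 0x3 ⊕ 0x4 = 0x7.
P[3]: S = E(K, 0x4) = 0x6; 0xC ⊕ 0x6 = 0xA.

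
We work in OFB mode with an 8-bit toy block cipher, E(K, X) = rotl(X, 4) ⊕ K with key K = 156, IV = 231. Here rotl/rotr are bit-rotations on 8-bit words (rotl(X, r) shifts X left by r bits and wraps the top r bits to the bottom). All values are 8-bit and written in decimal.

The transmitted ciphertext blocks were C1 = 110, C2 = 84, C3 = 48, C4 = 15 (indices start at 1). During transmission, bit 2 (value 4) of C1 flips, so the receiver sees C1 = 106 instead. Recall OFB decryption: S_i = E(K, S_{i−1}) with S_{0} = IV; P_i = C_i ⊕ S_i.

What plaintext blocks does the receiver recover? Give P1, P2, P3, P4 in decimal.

Only C1 changed, to 106. In OFB, a change in C_i flips the same bit in P_i only; the keystream is unaffected. Decrypting the received ciphertext:
P1: S = E(K, 231) = 226; 106 ⊕ 226 = 136.
P2: S = E(K, 226) = 178; 84 ⊕ 178 = 230.
P3: S = E(K, 178) = 183; 48 ⊕ 183 = 135.
P4: S = E(K, 183) = 231; 15 ⊕ 231 = 232.
Blocks that differ from the original plaintext: P1.

P1 = 136, P2 = 230, P3 = 135, P4 = 232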